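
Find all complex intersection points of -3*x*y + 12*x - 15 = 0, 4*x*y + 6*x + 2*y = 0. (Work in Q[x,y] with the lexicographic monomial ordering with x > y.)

Compute a lex Gröbner basis by Buchberger's algorithm.
f_1 = -3*x*y + 12*x - 15, LT = x*y.
f_2 = 4*x*y + 6*x + 2*y, LT = x*y.

S(f_1,f_2): lcm = x*y. S = -11/2*x - 1/2*y + 5.
  reduce S modulo (f_1, f_2):
  remainder -11/2*x - 1/2*y + 5 ≠ 0; add h_3 = -11/2*x - 1/2*y + 5 to the basis.

S(f_1,h_3): lcm = x*y. S = -4*x - 1/11*y**2 + 10/11*y + 5.
  reduce S modulo (f_1, f_2, h_3):
  remainder -1/11*y**2 + 14/11*y + 15/11 ≠ 0; add h_4 = -1/11*y**2 + 14/11*y + 15/11 to the basis.

The other S-polynomials (S(f_2,h_3), S(f_1,h_4), S(f_2,h_4), S(h_3,h_4)) all reduce to 0 modulo the current basis, so we have a Gröbner basis.
Inter-reduce: drop elements whose leading term is divisible by another's, tail-reduce, and make monic.
Reduced Gröbner basis: {x + 1/11*y - 10/11, y**2 - 14*y - 15}.

Since the basis is lex-ordered, y**2 - 14*y - 15 is univariate in y. Its roots are {-1, 15}. Back-substituting each root into the other basis elements fixes the other coordinates.
  y = -1: the earlier basis element becomes x - 1 = 0, giving x = 1 — point (1, -1).
  y = 15: the earlier basis element becomes x + 5/11 = 0, giving x = -5/11 — point (-5/11, 15).

{(1, -1), (-5/11, 15)}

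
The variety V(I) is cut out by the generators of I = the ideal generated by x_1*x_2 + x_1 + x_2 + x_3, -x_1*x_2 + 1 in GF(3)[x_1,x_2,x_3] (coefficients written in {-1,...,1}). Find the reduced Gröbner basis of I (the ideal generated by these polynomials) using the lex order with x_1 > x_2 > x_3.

This is the nonlinear analogue of row-reducing a linear system.

f_1 = x_1*x_2 + x_1 + x_2 + x_3, LT = x_1*x_2.
f_2 = -x_1*x_2 + 1, LT = x_1*x_2.

S(f_1,f_2): lcm = x_1*x_2. S = x_1 + x_2 + x_3 + 1.
  reduce S modulo (f_1, f_2):
  remainder x_1 + x_2 + x_3 + 1 ≠ 0; add g_3 = x_1 + x_2 + x_3 + 1 to the basis.

S(f_1,g_3): lcm = x_1*x_2. S = x_1 - x_2**2 - x_2*x_3 + x_3.
  reduce S modulo (f_1, f_2, g_3):
  remainder -x_2**2 - x_2*x_3 - x_2 - 1 ≠ 0; add g_4 = -x_2**2 - x_2*x_3 - x_2 - 1 to the basis.

The other S-polynomials (S(f_2,g_3), S(f_1,g_4), S(f_2,g_4), S(g_3,g_4)) all reduce to 0 modulo the current basis, so we have a Gröbner basis.
Inter-reduce: drop elements whose leading term is divisible by another's, tail-reduce, and make monic.

G = {x_1 + x_2 + x_3 + 1, x_2**2 + x_2*x_3 + x_2 + 1}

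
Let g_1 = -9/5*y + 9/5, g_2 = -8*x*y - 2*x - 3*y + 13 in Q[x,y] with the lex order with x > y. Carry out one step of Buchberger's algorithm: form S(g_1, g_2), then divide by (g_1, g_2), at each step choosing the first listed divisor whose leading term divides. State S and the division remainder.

lcm(LM(g_1), LM(g_2)) = x*y.
S = (lcm/LT(g_1))·g_1 − (lcm/LT(g_2))·g_2 = -5/4*x - 3/8*y + 13/8.
Reduce S modulo (g_1, g_2) in that order:
  leading term x: no divisor's leading term divides it; move -5/4*x to the remainder.
  leading term y: subtract (5/24)·g_1 from -3/8*y + 13/8 → 5/4
  leading term 1: no divisor's leading term divides it; move 5/4 to the remainder.
The remainder -5/4*x + 5/4 is nonzero, so it would be added as the next basis element.

S(g_1, g_2) = -5/4*x - 3/8*y + 13/8; remainder on division = -5/4*x + 5/4.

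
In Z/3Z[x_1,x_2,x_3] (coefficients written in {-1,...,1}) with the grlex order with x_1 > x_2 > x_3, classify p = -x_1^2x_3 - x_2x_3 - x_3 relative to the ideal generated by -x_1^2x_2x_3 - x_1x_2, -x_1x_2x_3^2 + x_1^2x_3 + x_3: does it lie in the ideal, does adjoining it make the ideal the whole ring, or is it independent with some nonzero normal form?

-x_1^2x_3 - x_2x_3 - x_3 lies in I (it reduces to 0).

First compute the reduced Gröbner basis of I by Buchberger's algorithm.
f_1 = -x_1^2x_2x_3 - x_1x_2, LT = x_1^2x_2x_3.
f_2 = -x_1x_2x_3^2 + x_1^2x_3 + x_3, LT = x_1x_2x_3^2.

S(f_1,f_2): lcm = x_1^2x_2x_3^2. S = x_1^3x_3 + x_1x_2x_3 + x_1x_3.
  reduce S modulo (f_1, f_2):
  remainder x_1^3x_3 + x_1x_2x_3 + x_1x_3 ≠ 0; add h_3 = x_1^3x_3 + x_1x_2x_3 + x_1x_3 to the basis.

S(f_1,h_3): lcm = x_1^3x_2x_3. S = -x_1x_2^2x_3 + x_1^2x_2 - x_1x_2x_3.
  reduce S modulo (f_1, f_2, h_3):
  remainder -x_1x_2^2x_3 + x_1^2x_2 - x_1x_2x_3 ≠ 0; add h_4 = -x_1x_2^2x_3 + x_1^2x_2 - x_1x_2x_3 to the basis.

S(f_2,h_3): lcm = x_1^3x_2x_3^2. S = -x_1^4x_3 - x_1x_2^2x_3^2 - x_1x_2x_3^2 - x_1^2x_3.
  reduce S modulo (f_1, f_2, h_3, h_4):
  remainder -x_1^2x_3 - x_2x_3 - x_3 ≠ 0; add h_5 = -x_1^2x_3 - x_2x_3 - x_3 to the basis.

S(f_1,h_4): lcm = x_1^2x_2^2x_3. S = x_1^3x_2 - x_1^2x_2x_3 + x_1x_2^2.
  reduce S modulo (f_1, f_2, h_3, h_4, h_5):
  remainder x_1^3x_2 + x_1x_2^2 + x_1x_2 ≠ 0; add h_6 = x_1^3x_2 + x_1x_2^2 + x_1x_2 to the basis.

S(f_1,h_5): lcm = x_1^2x_2x_3. S = -x_2^2x_3 + x_1x_2 - x_2x_3.
  reduce S modulo (f_1, f_2, h_3, h_4, h_5, h_6):
  remainder -x_2^2x_3 + x_1x_2 - x_2x_3 ≠ 0; add h_7 = -x_2^2x_3 + x_1x_2 - x_2x_3 to the basis.

The other S-polynomials (S(f_2,h_4), S(h_3,h_4), S(f_2,h_5), S(h_3,h_5), S(h_4,h_5), S(f_1,h_6), S(f_2,h_6), S(h_3,h_6), S(h_4,h_6), S(h_5,h_6), S(f_1,h_7), S(f_2,h_7), S(h_3,h_7), S(h_4,h_7), S(h_5,h_7), S(h_6,h_7)) all reduce to 0 modulo the current basis, so we have a Gröbner basis.
Inter-reduce: drop elements whose leading term is divisible by another's, tail-reduce, and make monic.
Reduced Gröbner basis: {x_1^3x_2 + x_1x_2^2 + x_1x_2, x_1x_2x_3^2 + x_2x_3, x_1^2x_3 + x_2x_3 + x_3, x_2^2x_3 - x_1x_2 + x_2x_3}.
Label its elements g_1 = x_1^3x_2 + x_1x_2^2 + x_1x_2, g_2 = x_1x_2x_3^2 + x_2x_3, g_3 = x_1^2x_3 + x_2x_3 + x_3, g_4 = x_2^2x_3 - x_1x_2 + x_2x_3.

Reduce p = -x_1^2x_3 - x_2x_3 - x_3 modulo G:
  leading term x_1^2x_3: subtract (-1)·g_3 from -x_1^2x_3 - x_2x_3 - x_3 → 0
  normal form = 0.
Since the normal form is 0, p ∈ I.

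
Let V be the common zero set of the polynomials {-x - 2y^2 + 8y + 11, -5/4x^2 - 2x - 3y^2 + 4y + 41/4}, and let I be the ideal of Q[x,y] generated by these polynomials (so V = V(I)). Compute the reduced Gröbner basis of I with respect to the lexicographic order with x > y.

G = {x + 2y^2 - 8y - 11, y^4 - 8y^3 + 24/5y^2 + 232/5y + 163/5}

f_1 = -x - 2y^2 + 8y + 11, LT = x.
f_2 = -5/4x^2 - 2x - 3y^2 + 4y + 41/4, LT = x^2.

S(f_1,f_2): lcm = x^2. S = 2xy^2 - 8xy - 63/5x - 12/5y^2 + 16/5y + 41/5.
  reduce S modulo (f_1, f_2):
  remainder -4y^4 + 32y^3 - 96/5y^2 - 928/5y - 652/5 ≠ 0; add g_3 = -4y^4 + 32y^3 - 96/5y^2 - 928/5y - 652/5 to the basis.

The other S-polynomials (S(f_1,g_3), S(f_2,g_3)) all reduce to 0 modulo the current basis, so we have a Gröbner basis.
Inter-reduce: drop elements whose leading term is divisible by another's, tail-reduce, and make monic.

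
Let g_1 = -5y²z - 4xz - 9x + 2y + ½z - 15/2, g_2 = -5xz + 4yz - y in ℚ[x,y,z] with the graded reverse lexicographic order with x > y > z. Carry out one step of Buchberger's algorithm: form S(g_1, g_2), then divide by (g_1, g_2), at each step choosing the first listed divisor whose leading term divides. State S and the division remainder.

S(g_1, g_2) = ⅘y³z - ⅕y³ + ⅘x²z + 9/5x² - ⅖xy - 1/10xz + 3/2x; remainder on division = -⅕y³ + 9/5x² - 2xy + 8/25y² + 3/2x - 59/50y.

lcm(LM(g_1), LM(g_2)) = xy²z.
S = (lcm/LT(g_1))·g_1 − (lcm/LT(g_2))·g_2 = ⅘y³z - ⅕y³ + ⅘x²z + 9/5x² - ⅖xy - 1/10xz + 3/2x.
Reduce S modulo (g_1, g_2) in that order:
  leading term y³z: subtract (-4/25y)·g_1 from ⅘y³z - ⅕y³ + ⅘x²z + 9/5x² - ⅖xy - 1/10xz + 3/2x → -⅕y³ + ⅘x²z - 16/25xyz + 9/5x² - 46/25xy + 8/25y² - 1/10xz + 2/25yz + 3/2x - 6/5y
  leading term y³: no divisor's leading term divides it; move -⅕y³ to the remainder.
  leading term x²z: subtract (-4/25x)·g_2 from ⅘x²z - 16/25xyz + 9/5x² - 46/25xy + 8/25y² - 1/10xz + 2/25yz + 3/2x - 6/5y → 9/5x² - 2xy + 8/25y² - 1/10xz + 2/25yz + 3/2x - 6/5y
  leading term x²: no divisor's leading term divides it; move 9/5x² to the remainder.
  leading term xy: no divisor's leading term divides it; move -2xy to the remainder.
  leading term y²: no divisor's leading term divides it; move 8/25y² to the remainder.
  leading term xz: subtract (1/50)·g_2 from -1/10xz + 2/25yz + 3/2x - 6/5y → 3/2x - 59/50y
  leading term x: no divisor's leading term divides it; move 3/2x to the remainder.
  leading term y: no divisor's leading term divides it; move -59/50y to the remainder.
The remainder -⅕y³ + 9/5x² - 2xy + 8/25y² + 3/2x - 59/50y is nonzero, so it would be added as the next basis element.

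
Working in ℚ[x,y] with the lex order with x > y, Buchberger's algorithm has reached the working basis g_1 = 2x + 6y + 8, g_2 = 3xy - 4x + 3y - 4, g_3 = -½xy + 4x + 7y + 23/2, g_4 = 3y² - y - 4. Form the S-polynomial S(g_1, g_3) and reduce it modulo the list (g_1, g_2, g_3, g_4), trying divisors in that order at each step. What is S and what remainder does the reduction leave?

lcm(LM(g_1), LM(g_3)) = xy.
S = (lcm/LT(g_1))·g_1 − (lcm/LT(g_3))·g_3 = 8x + 3y² + 18y + 23.
Reduce S modulo (g_1, g_2, g_3, g_4) in that order:
  leading term x: subtract (4)·g_1 from 8x + 3y² + 18y + 23 → 3y² - 6y - 9
  leading term y²: subtract (1)·g_4 from 3y² - 6y - 9 → -5y - 5
  leading term y: no divisor's leading term divides it; move -5y to the remainder.
  leading term 1: no divisor's leading term divides it; move -5 to the remainder.
The remainder -5y - 5 is nonzero, so it would be added as the next basis element.

S(g_1, g_3) = 8x + 3y² + 18y + 23; remainder on division = -5y - 5.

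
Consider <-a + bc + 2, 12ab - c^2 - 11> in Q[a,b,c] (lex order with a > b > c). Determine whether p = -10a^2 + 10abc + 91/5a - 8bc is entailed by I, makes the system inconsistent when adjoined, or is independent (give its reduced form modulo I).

-10a^2 + 10abc + 91/5a - 8bc is independent of I; its normal form modulo I is -49/5bc - 18/5.

First compute the reduced Gröbner basis of I by Buchberger's algorithm.
f_1 = -a + bc + 2, LT = a.
f_2 = 12ab - c^2 - 11, LT = ab.

S(f_1,f_2): lcm = ab. S = -b^2c - 2b + 1/12c^2 + 11/12.
  leading term b^2c: no divisor's leading term divides it; move -b^2c to the remainder.
  leading term b: no divisor's leading term divides it; move -2b to the remainder.
  leading term c^2: no divisor's leading term divides it; move 1/12c^2 to the remainder.
  leading term 1: no divisor's leading term divides it; move 11/12 to the remainder.
  remainder -b^2c - 2b + 1/12c^2 + 11/12 ≠ 0; add h_3 = -b^2c - 2b + 1/12c^2 + 11/12 to the basis.

The other S-polynomials (S(f_1,h_3), S(f_2,h_3)) all reduce to 0 modulo the current basis, so we have a Gröbner basis.
Inter-reduce: drop elements whose leading term is divisible by another's, tail-reduce, and make monic.
Reduced Gröbner basis: {a - bc - 2, b^2c + 2b - 1/12c^2 - 11/12}.
Label its elements g_1 = a - bc - 2, g_2 = b^2c + 2b - 1/12c^2 - 11/12.

Reduce p = -10a^2 + 10abc + 91/5a - 8bc modulo G:
  leading term a^2: subtract (-10a)·g_1 from -10a^2 + 10abc + 91/5a - 8bc → -9/5a - 8bc
  leading term a: subtract (-9/5)·g_1 from -9/5a - 8bc → -49/5bc - 18/5
  leading term bc: no divisor's leading term divides it; move -49/5bc to the remainder.
  leading term 1: no divisor's leading term divides it; move -18/5 to the remainder.
  normal form = -49/5bc - 18/5.
The normal form is nonzero, so p ∉ I. Since p minus its normal form lies in I, I + (p) = I + (r) where r = -49/5bc - 18/5; decide whether this ideal is the whole ring.
Run Buchberger on G together with r (pairs among the g_i already reduce to 0 since G is a Gröbner basis):
g_1 = a - bc - 2, LT = a.
g_2 = b^2c + 2b - 1/12c^2 - 11/12, LT = b^2c.
r = -49/5bc - 18/5, LT = bc.

S(g_2,r): lcm = b^2c. S = 80/49b - 1/12c^2 - 11/12.
  leading term b: no divisor's leading term divides it; move 80/49b to the remainder.
  leading term c^2: no divisor's leading term divides it; move -1/12c^2 to the remainder.
  leading term 1: no divisor's leading term divides it; move -11/12 to the remainder.
  remainder 80/49b - 1/12c^2 - 11/12 ≠ 0; add m_4 = 80/49b - 1/12c^2 - 11/12 to the basis.

S(r,m_4): lcm = bc. S = 49/960c^3 + 539/960c + 18/49.
  leading term c^3: no divisor's leading term divides it; move 49/960c^3 to the remainder.
  leading term c: no divisor's leading term divides it; move 539/960c to the remainder.
  leading term 1: no divisor's leading term divides it; move 18/49 to the remainder.
  remainder 49/960c^3 + 539/960c + 18/49 ≠ 0; add m_5 = 49/960c^3 + 539/960c + 18/49 to the basis.

The other S-polynomials (S(g_1,g_2), S(g_1,r), S(g_1,m_4), S(g_2,m_4), S(g_1,m_5), S(g_2,m_5), S(r,m_5), S(m_4,m_5)) all reduce to 0 modulo the current basis, so we have a Gröbner basis.
Inter-reduce: drop elements whose leading term is divisible by another's, tail-reduce, and make monic.
Reduced Gröbner basis: {a - 80/49, b - 49/960c^2 - 539/960, c^3 + 11c + 17280/2401}.
The reduced Gröbner basis of I + (p) is {a - 80/49, b - 49/960c^2 - 539/960, c^3 + 11c + 17280/2401} ≠ {1}, a proper ideal, so the enlarged system stays consistent: p is independent of I, with normal form -49/5bc - 18/5.

Ideal membership is decidable via reduction modulo a Gröbner basis.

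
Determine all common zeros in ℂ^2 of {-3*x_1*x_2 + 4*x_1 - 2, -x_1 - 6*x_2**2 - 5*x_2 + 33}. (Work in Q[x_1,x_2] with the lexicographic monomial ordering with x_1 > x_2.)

{(-1, 2), (sqrt(601)/3 + 25/3, -3/4 + sqrt(601)/12), (25/3 - sqrt(601)/3, -sqrt(601)/12 - 3/4)}

Compute a lex Gröbner basis by Buchberger's algorithm.
f_1 = -3*x_1*x_2 + 4*x_1 - 2, LT = x_1*x_2.
f_2 = -x_1 - 6*x_2**2 - 5*x_2 + 33, LT = x_1.

S(f_1,f_2): lcm = x_1*x_2. S = -4/3*x_1 - 6*x_2**3 - 5*x_2**2 + 33*x_2 + 2/3.
  leading term x_1: subtract (4/3)·f_2 from -4/3*x_1 - 6*x_2**3 - 5*x_2**2 + 33*x_2 + 2/3 → -6*x_2**3 + 3*x_2**2 + 119/3*x_2 - 130/3
  leading term x_2**3: no divisor's leading term divides it; move -6*x_2**3 to the remainder.
  leading term x_2**2: no divisor's leading term divides it; move 3*x_2**2 to the remainder.
  leading term x_2: no divisor's leading term divides it; move 119/3*x_2 to the remainder.
  leading term 1: no divisor's leading term divides it; move -130/3 to the remainder.
  remainder -6*x_2**3 + 3*x_2**2 + 119/3*x_2 - 130/3 ≠ 0; add h_3 = -6*x_2**3 + 3*x_2**2 + 119/3*x_2 - 130/3 to the basis.

The other S-polynomials (S(f_1,h_3), S(f_2,h_3)) all reduce to 0 modulo the current basis, so we have a Gröbner basis.
Inter-reduce: drop elements whose leading term is divisible by another's, tail-reduce, and make monic.
Reduced Gröbner basis: {x_1 + 6*x_2**2 + 5*x_2 - 33, x_2**3 - 1/2*x_2**2 - 119/18*x_2 + 65/9}.

The lex basis is triangular: the last element involves only x_2. Solving x_2**3 - 1/2*x_2**2 - 119/18*x_2 + 65/9 = 0 gives x_2 ∈ {2, -3/4 + sqrt(601)/12, -sqrt(601)/12 - 3/4}; substituting each value into the earlier elements determines the remaining variables.
  x_2 = 2: the earlier basis element becomes x_1 + 1 = 0, giving x_1 = -1 — point (-1, 2).
  x_2 = -3/4 + sqrt(601)/12: the earlier basis element becomes x_1 - 25/3 - sqrt(601)/3 = 0, giving x_1 = sqrt(601)/3 + 25/3 — point (sqrt(601)/3 + 25/3, -3/4 + sqrt(601)/12).
  x_2 = -sqrt(601)/12 - 3/4: the earlier basis element becomes x_1 - 25/3 + sqrt(601)/3 = 0, giving x_1 = 25/3 - sqrt(601)/3 — point (25/3 - sqrt(601)/3, -sqrt(601)/12 - 3/4).
Substituting each solution back into the original system confirms all equations vanish.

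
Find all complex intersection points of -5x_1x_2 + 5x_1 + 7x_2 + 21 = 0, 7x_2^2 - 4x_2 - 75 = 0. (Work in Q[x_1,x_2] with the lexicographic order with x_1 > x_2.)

Compute a lex Gröbner basis by Buchberger's algorithm.
f_1 = -5x_1x_2 + 5x_1 + 7x_2 + 21, LT = x_1x_2.
f_2 = 7x_2^2 - 4x_2 - 75, LT = x_2^2.

S(f_1,f_2): lcm = x_1x_2^2. S = -3/7x_1x_2 + 75/7x_1 - 7/5x_2^2 - 21/5x_2.
  leading term x_1x_2: subtract (3/35)·f_1 from -3/7x_1x_2 + 75/7x_1 - 7/5x_2^2 - 21/5x_2 → 72/7x_1 - 7/5x_2^2 - 24/5x_2 - 9/5
  leading term x_1: no divisor's leading term divides it; move 72/7x_1 to the remainder.
  leading term x_2^2: subtract (-1/5)·f_2 from -7/5x_2^2 - 24/5x_2 - 9/5 → -28/5x_2 - 84/5
  leading term x_2: no divisor's leading term divides it; move -28/5x_2 to the remainder.
  leading term 1: no divisor's leading term divides it; move -84/5 to the remainder.
  remainder 72/7x_1 - 28/5x_2 - 84/5 ≠ 0; add h_3 = 72/7x_1 - 28/5x_2 - 84/5 to the basis.

S(f_1,h_3): lcm = x_1x_2. S = -x_1 + 49/90x_2^2 + 7/30x_2 - 21/5.
  leading term x_1: subtract (-7/72)·h_3 from -x_1 + 49/90x_2^2 + 7/30x_2 - 21/5 → 49/90x_2^2 - 14/45x_2 - 35/6
  leading term x_2^2: subtract (7/90)·f_2 from 49/90x_2^2 - 14/45x_2 - 35/6 → 0
  remainder 0.

S(f_2,h_3): leading monomials are coprime, so the S-polynomial reduces to 0 (Buchberger's first criterion).
Every S-polynomial of the final basis reduces to 0, so we have a Gröbner basis.
Inter-reduce: drop elements whose leading term is divisible by another's, tail-reduce, and make monic.
Reduced Gröbner basis: {x_1 - 49/90x_2 - 49/30, x_2^2 - 4/7x_2 - 75/7}.

The lex basis is triangular: the last element involves only x_2. Solving x_2^2 - 4/7x_2 - 75/7 = 0 gives x_2 ∈ {-3, 25/7}; substituting each value into the earlier elements determines the remaining variables.
  x_2 = -3: the earlier basis element becomes x_1 = 0, giving x_1 = 0 — point (0, -3).
  x_2 = 25/7: the earlier basis element becomes x_1 - 161/45 = 0, giving x_1 = 161/45 — point (161/45, 25/7).
Each listed point satisfies every original equation (direct substitution).

{(0, -3), (161/45, 25/7)}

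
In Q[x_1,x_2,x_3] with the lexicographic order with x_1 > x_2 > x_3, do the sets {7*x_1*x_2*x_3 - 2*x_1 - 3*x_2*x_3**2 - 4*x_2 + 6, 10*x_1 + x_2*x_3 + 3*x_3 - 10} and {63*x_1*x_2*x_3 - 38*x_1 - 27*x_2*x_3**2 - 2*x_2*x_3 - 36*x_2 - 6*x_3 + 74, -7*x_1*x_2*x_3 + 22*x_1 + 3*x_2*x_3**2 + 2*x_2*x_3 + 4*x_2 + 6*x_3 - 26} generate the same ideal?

Since reduced Gröbner bases are canonical representatives of ideals under a given ordering, it suffices to compute and compare them.
Buchberger on the first generating set:
f_1 = 7*x_1*x_2*x_3 - 2*x_1 - 3*x_2*x_3**2 - 4*x_2 + 6, LT = x_1*x_2*x_3.
f_2 = 10*x_1 + x_2*x_3 + 3*x_3 - 10, LT = x_1.

S(f_1,f_2): lcm = x_1*x_2*x_3. S = -2/7*x_1 - 1/10*x_2**2*x_3**2 - 51/70*x_2*x_3**2 + x_2*x_3 - 4/7*x_2 + 6/7.
  leading term x_1: subtract (-1/35)·f_2 from -2/7*x_1 - 1/10*x_2**2*x_3**2 - 51/70*x_2*x_3**2 + x_2*x_3 - 4/7*x_2 + 6/7 → -1/10*x_2**2*x_3**2 - 51/70*x_2*x_3**2 + 36/35*x_2*x_3 - 4/7*x_2 + 3/35*x_3 + 4/7
  leading term x_2**2*x_3**2: no divisor's leading term divides it; move -1/10*x_2**2*x_3**2 to the remainder.
  leading term x_2*x_3**2: no divisor's leading term divides it; move -51/70*x_2*x_3**2 to the remainder.
  leading term x_2*x_3: no divisor's leading term divides it; move 36/35*x_2*x_3 to the remainder.
  leading term x_2: no divisor's leading term divides it; move -4/7*x_2 to the remainder.
  leading term x_3: no divisor's leading term divides it; move 3/35*x_3 to the remainder.
  leading term 1: no divisor's leading term divides it; move 4/7 to the remainder.
  remainder -1/10*x_2**2*x_3**2 - 51/70*x_2*x_3**2 + 36/35*x_2*x_3 - 4/7*x_2 + 3/35*x_3 + 4/7 ≠ 0; add g_3 = -1/10*x_2**2*x_3**2 - 51/70*x_2*x_3**2 + 36/35*x_2*x_3 - 4/7*x_2 + 3/35*x_3 + 4/7 to the basis.

The other S-polynomials (S(f_1,g_3), S(f_2,g_3)) all reduce to 0 modulo the current basis, so we have a Gröbner basis.
Inter-reduce: drop elements whose leading term is divisible by another's, tail-reduce, and make monic.
Reduced Gröbner basis: {x_1 + 1/10*x_2*x_3 + 3/10*x_3 - 1, x_2**2*x_3**2 + 51/7*x_2*x_3**2 - 72/7*x_2*x_3 + 40/7*x_2 - 6/7*x_3 - 40/7}.

Buchberger on the second generating set:
h_1 = 63*x_1*x_2*x_3 - 38*x_1 - 27*x_2*x_3**2 - 2*x_2*x_3 - 36*x_2 - 6*x_3 + 74, LT = x_1*x_2*x_3.
h_2 = -7*x_1*x_2*x_3 + 22*x_1 + 3*x_2*x_3**2 + 2*x_2*x_3 + 4*x_2 + 6*x_3 - 26, LT = x_1*x_2*x_3.

S(h_1,h_2): lcm = x_1*x_2*x_3. S = 160/63*x_1 + 16/63*x_2*x_3 + 16/21*x_3 - 160/63.
  leading term x_1: no divisor's leading term divides it; move 160/63*x_1 to the remainder.
  leading term x_2*x_3: no divisor's leading term divides it; move 16/63*x_2*x_3 to the remainder.
  leading term x_3: no divisor's leading term divides it; move 16/21*x_3 to the remainder.
  leading term 1: no divisor's leading term divides it; move -160/63 to the remainder.
  remainder 160/63*x_1 + 16/63*x_2*x_3 + 16/21*x_3 - 160/63 ≠ 0; add k_3 = 160/63*x_1 + 16/63*x_2*x_3 + 16/21*x_3 - 160/63 to the basis.

S(h_1,k_3): lcm = x_1*x_2*x_3. S = -38/63*x_1 - 1/10*x_2**2*x_3**2 - 51/70*x_2*x_3**2 + 61/63*x_2*x_3 - 4/7*x_2 - 2/21*x_3 + 74/63.
  leading term x_1: subtract (-19/80)·k_3 from -38/63*x_1 - 1/10*x_2**2*x_3**2 - 51/70*x_2*x_3**2 + 61/63*x_2*x_3 - 4/7*x_2 - 2/21*x_3 + 74/63 → -1/10*x_2**2*x_3**2 - 51/70*x_2*x_3**2 + 36/35*x_2*x_3 - 4/7*x_2 + 3/35*x_3 + 4/7
  leading term x_2**2*x_3**2: no divisor's leading term divides it; move -1/10*x_2**2*x_3**2 to the remainder.
  leading term x_2*x_3**2: no divisor's leading term divides it; move -51/70*x_2*x_3**2 to the remainder.
  leading term x_2*x_3: no divisor's leading term divides it; move 36/35*x_2*x_3 to the remainder.
  leading term x_2: no divisor's leading term divides it; move -4/7*x_2 to the remainder.
  leading term x_3: no divisor's leading term divides it; move 3/35*x_3 to the remainder.
  leading term 1: no divisor's leading term divides it; move 4/7 to the remainder.
  remainder -1/10*x_2**2*x_3**2 - 51/70*x_2*x_3**2 + 36/35*x_2*x_3 - 4/7*x_2 + 3/35*x_3 + 4/7 ≠ 0; add k_4 = -1/10*x_2**2*x_3**2 - 51/70*x_2*x_3**2 + 36/35*x_2*x_3 - 4/7*x_2 + 3/35*x_3 + 4/7 to the basis.

The other S-polynomials (S(h_2,k_3), S(h_1,k_4), S(h_2,k_4), S(k_3,k_4)) all reduce to 0 modulo the current basis, so we have a Gröbner basis.
Inter-reduce: drop elements whose leading term is divisible by another's, tail-reduce, and make monic.
Reduced Gröbner basis: {x_1 + 1/10*x_2*x_3 + 3/10*x_3 - 1, x_2**2*x_3**2 + 51/7*x_2*x_3**2 - 72/7*x_2*x_3 + 40/7*x_2 - 6/7*x_3 - 40/7}.

The two bases agree; hence the ideals are identical.

Yes, the ideals are equal.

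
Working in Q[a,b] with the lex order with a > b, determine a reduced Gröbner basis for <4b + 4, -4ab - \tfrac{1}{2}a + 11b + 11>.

G = {a, b + 1}

f_1 = 4b + 4, LT = b.
f_2 = -4ab - \tfrac{1}{2}a + 11b + 11, LT = ab.

S(f_1,f_2): lcm = ab. S = \tfrac{7}{8}a + \tfrac{11}{4}b + \tfrac{11}{4}.
  leading term a: no divisor's leading term divides it; move \tfrac{7}{8}a to the remainder.
  leading term b: subtract (\tfrac{11}{16})·f_1 from \tfrac{11}{4}b + \tfrac{11}{4} → 0
  remainder \tfrac{7}{8}a ≠ 0; add g_3 = \tfrac{7}{8}a to the basis.

The other S-polynomials (S(f_1,g_3), S(f_2,g_3)) all reduce to 0 modulo the current basis, so we have a Gröbner basis.
Inter-reduce: drop elements whose leading term is divisible by another's, tail-reduce, and make monic.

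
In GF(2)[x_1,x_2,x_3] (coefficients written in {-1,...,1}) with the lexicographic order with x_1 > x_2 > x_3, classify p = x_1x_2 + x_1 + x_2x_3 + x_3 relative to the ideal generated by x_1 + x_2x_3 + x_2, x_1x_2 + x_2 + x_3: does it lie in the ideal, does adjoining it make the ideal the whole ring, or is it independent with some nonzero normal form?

x_1x_2 + x_1 + x_2x_3 + x_3 lies in I (it reduces to 0).

First compute the reduced Gröbner basis of I by Buchberger's algorithm.
f_1 = x_1 + x_2x_3 + x_2, LT = x_1.
f_2 = x_1x_2 + x_2 + x_3, LT = x_1x_2.

S(f_1,f_2): lcm = x_1x_2. S = x_2^{2}x_3 + x_2^{2} + x_2 + x_3.
  leading term x_2^{2}x_3: no divisor's leading term divides it; move x_2^{2}x_3 to the remainder.
  leading term x_2^{2}: no divisor's leading term divides it; move x_2^{2} to the remainder.
  leading term x_2: no divisor's leading term divides it; move x_2 to the remainder.
  leading term x_3: no divisor's leading term divides it; move x_3 to the remainder.
  remainder x_2^{2}x_3 + x_2^{2} + x_2 + x_3 ≠ 0; add h_3 = x_2^{2}x_3 + x_2^{2} + x_2 + x_3 to the basis.

The other S-polynomials (S(f_1,h_3), S(f_2,h_3)) all reduce to 0 modulo the current basis, so we have a Gröbner basis.
Inter-reduce: drop elements whose leading term is divisible by another's, tail-reduce, and make monic.
Reduced Gröbner basis: {x_1 + x_2x_3 + x_2, x_2^{2}x_3 + x_2^{2} + x_2 + x_3}.
Label its elements g_1 = x_1 + x_2x_3 + x_2, g_2 = x_2^{2}x_3 + x_2^{2} + x_2 + x_3.

Reduce p = x_1x_2 + x_1 + x_2x_3 + x_3 modulo G:
  leading term x_1x_2: subtract (x_2)·g_1 from x_1x_2 + x_1 + x_2x_3 + x_3 → x_1 + x_2^{2}x_3 + x_2^{2} + x_2x_3 + x_3
  leading term x_1: subtract (1)·g_1 from x_1 + x_2^{2}x_3 + x_2^{2} + x_2x_3 + x_3 → x_2^{2}x_3 + x_2^{2} + x_2 + x_3
  leading term x_2^{2}x_3: subtract (1)·g_2 from x_2^{2}x_3 + x_2^{2} + x_2 + x_3 → 0
  normal form = 0.
Since the normal form is 0, p ∈ I.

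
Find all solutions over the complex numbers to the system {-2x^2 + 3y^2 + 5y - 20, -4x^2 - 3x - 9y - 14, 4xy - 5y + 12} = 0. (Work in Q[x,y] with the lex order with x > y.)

Compute a lex Gröbner basis by Buchberger's algorithm.
f_1 = -2x^2 + 3y^2 + 5y - 20, LT = x^2.
f_2 = -4x^2 - 3x - 9y - 14, LT = x^2.
f_3 = 4xy - 5y + 12, LT = xy.

S(f_1,f_2): lcm = x^2. S = -3/4x - 3/2y^2 - 19/4y + 13/2.
  reduce S modulo (f_1, f_2, f_3):
  remainder -3/4x - 3/2y^2 - 19/4y + 13/2 ≠ 0; add h_4 = -3/4x - 3/2y^2 - 19/4y + 13/2 to the basis.

S(f_1,f_3): lcm = x^2y. S = 5/4xy - 3x - 3/2y^3 - 5/2y^2 + 10y.
  reduce S modulo (f_1, f_2, f_3, h_4):
  remainder -3/2y^3 + 7/2y^2 + 489/16y - 119/4 ≠ 0; add h_5 = -3/2y^3 + 7/2y^2 + 489/16y - 119/4 to the basis.

S(f_2,f_3): lcm = x^2y. S = 2xy - 3x + 9/4y^2 + 7/2y.
  reduce S modulo (f_1, f_2, f_3, h_4, h_5):
  remainder 33/4y^2 + 25y - 32 ≠ 0; add h_6 = 33/4y^2 + 25y - 32 to the basis.

S(f_1,h_4): lcm = x^2. S = -2xy^2 - 19/3xy + 26/3x - 3/2y^2 - 5/2y + 10.
  reduce S modulo (f_1, f_2, f_3, h_4, h_5, h_6):
  remainder 235/44y + 235/11 ≠ 0; add h_7 = 235/44y + 235/11 to the basis.

The other S-polynomials (S(f_2,h_4), S(f_3,h_4), S(f_1,h_5), S(f_2,h_5), S(f_3,h_5), S(h_4,h_5), S(f_1,h_6), S(f_2,h_6), S(f_3,h_6), S(h_4,h_6), S(h_5,h_6), S(f_1,h_7), S(f_2,h_7), S(f_3,h_7), S(h_4,h_7), S(h_5,h_7), S(h_6,h_7)) all reduce to 0 modulo the current basis, so we have a Gröbner basis.
Inter-reduce: drop elements whose leading term is divisible by another's, tail-reduce, and make monic.
Reduced Gröbner basis: {x - 2, y + 4}.

The lex basis is triangular: the last element involves only y. Solving y + 4 = 0 gives y ∈ {-4}; substituting each value into the earlier elements determines the remaining variables.
  y = -4: the earlier basis element becomes x - 2 = 0, giving x = 2 — point (2, -4).
This is the nonlinear analogue of row-reducing a linear system.

{(2, -4)}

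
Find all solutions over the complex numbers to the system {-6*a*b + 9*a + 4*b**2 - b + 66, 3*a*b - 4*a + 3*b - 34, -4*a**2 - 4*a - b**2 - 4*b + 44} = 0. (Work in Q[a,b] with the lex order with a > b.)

Compute a lex Gröbner basis by Buchberger's algorithm.
f_1 = -6*a*b + 9*a + 4*b**2 - b + 66, LT = a*b.
f_2 = 3*a*b - 4*a + 3*b - 34, LT = a*b.
f_3 = -4*a**2 - 4*a - b**2 - 4*b + 44, LT = a**2.

S(f_1,f_2): lcm = a*b. S = -1/6*a - 2/3*b**2 - 5/6*b + 1/3.
  leading term a: no divisor's leading term divides it; move -1/6*a to the remainder.
  leading term b**2: no divisor's leading term divides it; move -2/3*b**2 to the remainder.
  leading term b: no divisor's leading term divides it; move -5/6*b to the remainder.
  leading term 1: no divisor's leading term divides it; move 1/3 to the remainder.
  remainder -1/6*a - 2/3*b**2 - 5/6*b + 1/3 ≠ 0; add h_4 = -1/6*a - 2/3*b**2 - 5/6*b + 1/3 to the basis.

S(f_1,f_3): lcm = a**2*b. S = -3/2*a**2 - 2/3*a*b**2 - 5/6*a*b - 11*a - 1/4*b**3 - b**2 + 11*b.
  leading term a**2: subtract (3/8)·f_3 from -3/2*a**2 - 2/3*a*b**2 - 5/6*a*b - 11*a - 1/4*b**3 - b**2 + 11*b → -2/3*a*b**2 - 5/6*a*b - 19/2*a - 1/4*b**3 - 5/8*b**2 + 25/2*b - 33/2
  leading term a*b**2: subtract (1/9*b)·f_1 from -2/3*a*b**2 - 5/6*a*b - 19/2*a - 1/4*b**3 - 5/8*b**2 + 25/2*b - 33/2 → -11/6*a*b - 19/2*a - 25/36*b**3 - 37/72*b**2 + 31/6*b - 33/2
  leading term a*b: subtract (11/36)·f_1 from -11/6*a*b - 19/2*a - 25/36*b**3 - 37/72*b**2 + 31/6*b - 33/2 → -49/4*a - 25/36*b**3 - 125/72*b**2 + 197/36*b - 110/3
  leading term a: subtract (147/2)·h_4 from -49/4*a - 25/36*b**3 - 125/72*b**2 + 197/36*b - 110/3 → -25/36*b**3 + 3403/72*b**2 + 1201/18*b - 367/6
  leading term b**3: no divisor's leading term divides it; move -25/36*b**3 to the remainder.
  leading term b**2: no divisor's leading term divides it; move 3403/72*b**2 to the remainder.
  leading term b: no divisor's leading term divides it; move 1201/18*b to the remainder.
  leading term 1: no divisor's leading term divides it; move -367/6 to the remainder.
  remainder -25/36*b**3 + 3403/72*b**2 + 1201/18*b - 367/6 ≠ 0; add h_5 = -25/36*b**3 + 3403/72*b**2 + 1201/18*b - 367/6 to the basis.

S(f_2,f_3): lcm = a**2*b. S = -4/3*a**2 - 34/3*a - 1/4*b**3 - b**2 + 11*b.
  leading term a**2: subtract (1/3)·f_3 from -4/3*a**2 - 34/3*a - 1/4*b**3 - b**2 + 11*b → -10*a - 1/4*b**3 - 2/3*b**2 + 37/3*b - 44/3
  leading term a: subtract (60)·h_4 from -10*a - 1/4*b**3 - 2/3*b**2 + 37/3*b - 44/3 → -1/4*b**3 + 118/3*b**2 + 187/3*b - 104/3
  leading term b**3: subtract (9/25)·h_5 from -1/4*b**3 + 118/3*b**2 + 187/3*b - 104/3 → 13391/600*b**2 + 5747/150*b - 1897/150
  leading term b**2: no divisor's leading term divides it; move 13391/600*b**2 to the remainder.
  leading term b: no divisor's leading term divides it; move 5747/150*b to the remainder.
  leading term 1: no divisor's leading term divides it; move -1897/150 to the remainder.
  remainder 13391/600*b**2 + 5747/150*b - 1897/150 ≠ 0; add h_6 = 13391/600*b**2 + 5747/150*b - 1897/150 to the basis.

S(f_1,h_4): lcm = a*b. S = -3/2*a - 4*b**3 - 17/3*b**2 + 13/6*b - 11.
  leading term a: subtract (9)·h_4 from -3/2*a - 4*b**3 - 17/3*b**2 + 13/6*b - 11 → -4*b**3 + 1/3*b**2 + 29/3*b - 14
  leading term b**3: subtract (144/25)·h_5 from -4*b**3 + 1/3*b**2 + 29/3*b - 14 → -20393/75*b**2 - 28099/75*b + 8458/25
  leading term b**2: subtract (-163144/13391)·h_6 from -20393/75*b**2 - 28099/75*b + 8458/25 → 528689/5739*b + 1057378/5739
  leading term b: no divisor's leading term divides it; move 528689/5739*b to the remainder.
  leading term 1: no divisor's leading term divides it; move 1057378/5739 to the remainder.
  remainder 528689/5739*b + 1057378/5739 ≠ 0; add h_7 = 528689/5739*b + 1057378/5739 to the basis.

The other S-polynomials (S(f_2,h_4), S(f_3,h_4), S(f_1,h_5), S(f_2,h_5), S(f_3,h_5), S(h_4,h_5), S(f_1,h_6), S(f_2,h_6), S(f_3,h_6), S(h_4,h_6), S(h_5,h_6), S(f_1,h_7), S(f_2,h_7), S(f_3,h_7), S(h_4,h_7), S(h_5,h_7), S(h_6,h_7)) all reduce to 0 modulo the current basis, so we have a Gröbner basis.
Inter-reduce: drop elements whose leading term is divisible by another's, tail-reduce, and make monic.
Reduced Gröbner basis: {a + 4, b + 2}.

A lex Gröbner basis eliminates variables successively. Here b + 2 depends only on b, with roots {-2}; lifting each root through the earlier basis elements recovers the full solutions.
  b = -2: the earlier basis element becomes a + 4 = 0, giving a = -4 — point (-4, -2).
Check: every point annihilates each of the original generators.

{(-4, -2)}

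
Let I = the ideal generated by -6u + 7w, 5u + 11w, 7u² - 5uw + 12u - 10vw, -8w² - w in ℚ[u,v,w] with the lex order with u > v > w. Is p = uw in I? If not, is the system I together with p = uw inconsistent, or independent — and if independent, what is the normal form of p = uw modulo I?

First compute the reduced Gröbner basis of I by Buchberger's algorithm.
f_1 = -6u + 7w, LT = u.
f_2 = 5u + 11w, LT = u.
f_3 = 7u² - 5uw + 12u - 10vw, LT = u².
f_4 = -8w² - w, LT = w².

S(f_1,f_2): lcm = u. S = -101/30w.
  leading term w: no divisor's leading term divides it; move -101/30w to the remainder.
  remainder -101/30w ≠ 0; add h_5 = -101/30w to the basis.

S(f_1,f_3): lcm = u². S = -19/42uw - 12/7u + 10/7vw.
  leading term uw: subtract (19/252w)·f_1 from -19/42uw - 12/7u + 10/7vw → -12/7u + 10/7vw - 19/36w²
  leading term u: subtract (2/7)·f_1 from -12/7u + 10/7vw - 19/36w² → 10/7vw - 19/36w² - 2w
  leading term vw: subtract (-300/707v)·h_5 from 10/7vw - 19/36w² - 2w → -19/36w² - 2w
  leading term w²: subtract (19/288)·f_4 from -19/36w² - 2w → -557/288w
  leading term w: subtract (2785/4848)·h_5 from -557/288w → 0
  remainder 0.

S(f_1,f_4): leading monomials are coprime, so the S-polynomial reduces to 0 (Buchberger's first criterion).
S(f_2,f_3): lcm = u². S = 102/35uw - 12/7u + 10/7vw.
  leading term uw: subtract (-17/35w)·f_1 from 102/35uw - 12/7u + 10/7vw → -12/7u + 10/7vw + 17/5w²
  leading term u: subtract (2/7)·f_1 from -12/7u + 10/7vw + 17/5w² → 10/7vw + 17/5w² - 2w
  leading term vw: subtract (-300/707v)·h_5 from 10/7vw + 17/5w² - 2w → 17/5w² - 2w
  leading term w²: subtract (-17/40)·f_4 from 17/5w² - 2w → -97/40w
  leading term w: subtract (291/404)·h_5 from -97/40w → 0
  remainder 0.

S(f_2,f_4): leading monomials are coprime, so the S-polynomial reduces to 0 (Buchberger's first criterion).
S(f_3,f_4): leading monomials are coprime, so the S-polynomial reduces to 0 (Buchberger's first criterion).
S(f_1,h_5): leading monomials are coprime, so the S-polynomial reduces to 0 (Buchberger's first criterion).
S(f_2,h_5): leading monomials are coprime, so the S-polynomial reduces to 0 (Buchberger's first criterion).
S(f_3,h_5): leading monomials are coprime, so the S-polynomial reduces to 0 (Buchberger's first criterion).
S(f_4,h_5): lcm = w². S = ⅛w.
  leading term w: subtract (-15/404)·h_5 from ⅛w → 0
  remainder 0.

Every S-polynomial of the final basis reduces to 0, so we have a Gröbner basis.
Inter-reduce: drop elements whose leading term is divisible by another's, tail-reduce, and make monic.
Reduced Gröbner basis: {u, w}.
Label its elements g_1 = u, g_2 = w.

Reduce p = uw modulo G:
  leading term uw: subtract (w)·g_1 from uw → 0
  normal form = 0.
Since the normal form is 0, p ∈ I.

uw lies in I (it reduces to 0).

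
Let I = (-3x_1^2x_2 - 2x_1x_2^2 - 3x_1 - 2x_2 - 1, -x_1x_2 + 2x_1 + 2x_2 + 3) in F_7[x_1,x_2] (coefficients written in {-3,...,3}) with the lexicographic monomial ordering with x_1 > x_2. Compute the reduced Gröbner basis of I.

This is the nonlinear analogue of row-reducing a linear system.

f_1 = -3x_1^2x_2 - 2x_1x_2^2 - 3x_1 - 2x_2 - 1, LT = x_1^2x_2.
f_2 = -x_1x_2 + 2x_1 + 2x_2 + 3, LT = x_1x_2.

S(f_1,f_2): lcm = x_1^2x_2. S = 2x_1^2 + 3x_1x_2^2 + 2x_1x_2 - 3x_1 + 3x_2 - 2.
  leading term x_1^2: no divisor's leading term divides it; move 2x_1^2 to the remainder.
  leading term x_1x_2^2: subtract (-3x_2)·f_2 from 3x_1x_2^2 + 2x_1x_2 - 3x_1 + 3x_2 - 2 → x_1x_2 - 3x_1 - x_2^2 - 2x_2 - 2
  leading term x_1x_2: subtract (-1)·f_2 from x_1x_2 - 3x_1 - x_2^2 - 2x_2 - 2 → -x_1 - x_2^2 + 1
  leading term x_1: no divisor's leading term divides it; move -x_1 to the remainder.
  leading term x_2^2: no divisor's leading term divides it; move -x_2^2 to the remainder.
  leading term 1: no divisor's leading term divides it; move 1 to the remainder.
  remainder 2x_1^2 - x_1 - x_2^2 + 1 ≠ 0; add g_3 = 2x_1^2 - x_1 - x_2^2 + 1 to the basis.

S(f_1,g_3): lcm = x_1^2x_2. S = 3x_1x_2^2 - 3x_1x_2 + x_1 - 3x_2^3 - x_2 - 2.
  leading term x_1x_2^2: subtract (-3x_2)·f_2 from 3x_1x_2^2 - 3x_1x_2 + x_1 - 3x_2^3 - x_2 - 2 → 3x_1x_2 + x_1 - 3x_2^3 - x_2^2 + x_2 - 2
  leading term x_1x_2: subtract (-3)·f_2 from 3x_1x_2 + x_1 - 3x_2^3 - x_2^2 + x_2 - 2 → -3x_2^3 - x_2^2
  leading term x_2^3: no divisor's leading term divides it; move -3x_2^3 to the remainder.
  leading term x_2^2: no divisor's leading term divides it; move -x_2^2 to the remainder.
  remainder -3x_2^3 - x_2^2 ≠ 0; add g_4 = -3x_2^3 - x_2^2 to the basis.

The other S-polynomials (S(f_2,g_3), S(f_1,g_4), S(f_2,g_4), S(g_3,g_4)) all reduce to 0 modulo the current basis, so we have a Gröbner basis.
Inter-reduce: drop elements whose leading term is divisible by another's, tail-reduce, and make monic.

G = {x_1^2 + 3x_1 + 3x_2^2 - 3, x_1x_2 - 2x_1 - 2x_2 - 3, x_2^3 - 2x_2^2}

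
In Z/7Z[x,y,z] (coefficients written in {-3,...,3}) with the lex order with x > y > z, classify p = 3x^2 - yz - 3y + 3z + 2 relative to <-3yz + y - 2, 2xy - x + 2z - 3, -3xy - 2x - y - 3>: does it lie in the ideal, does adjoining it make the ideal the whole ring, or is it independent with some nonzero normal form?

First compute the reduced Gröbner basis of I by Buchberger's algorithm.
f_1 = -3yz + y - 2, LT = yz.
f_2 = 2xy - x + 2z - 3, LT = xy.
f_3 = -3xy - 2x - y - 3, LT = xy.

S(f_1,f_2): lcm = xyz. S = 2xy - 3xz + 3x - z^2 - 2z.
  leading term xy: subtract (1)·f_2 from 2xy - 3xz + 3x - z^2 - 2z → -3xz - 3x - z^2 + 3z + 3
  leading term xz: no divisor's leading term divides it; move -3xz to the remainder.
  leading term x: no divisor's leading term divides it; move -3x to the remainder.
  leading term z^2: no divisor's leading term divides it; move -z^2 to the remainder.
  leading term z: no divisor's leading term divides it; move 3z to the remainder.
  leading term 1: no divisor's leading term divides it; move 3 to the remainder.
  remainder -3xz - 3x - z^2 + 3z + 3 ≠ 0; add h_4 = -3xz - 3x - z^2 + 3z + 3 to the basis.

S(f_1,f_3): lcm = xyz. S = 2xy - 3xz + 3x + 2yz - z.
  leading term xy: subtract (1)·f_2 from 2xy - 3xz + 3x + 2yz - z → -3xz - 3x + 2yz - 3z + 3
  leading term xz: subtract (1)·h_4 from -3xz - 3x + 2yz - 3z + 3 → 2yz + z^2 + z
  leading term yz: subtract (-3)·f_1 from 2yz + z^2 + z → 3y + z^2 + z + 1
  leading term y: no divisor's leading term divides it; move 3y to the remainder.
  leading term z^2: no divisor's leading term divides it; move z^2 to the remainder.
  leading term z: no divisor's leading term divides it; move z to the remainder.
  leading term 1: no divisor's leading term divides it; move 1 to the remainder.
  remainder 3y + z^2 + z + 1 ≠ 0; add h_5 = 3y + z^2 + z + 1 to the basis.

S(f_2,f_3): lcm = xy. S = 2y + z + 1.
  leading term y: subtract (3)·h_5 from 2y + z + 1 → -3z^2 - 2z - 2
  leading term z^2: no divisor's leading term divides it; move -3z^2 to the remainder.
  leading term z: no divisor's leading term divides it; move -2z to the remainder.
  leading term 1: no divisor's leading term divides it; move -2 to the remainder.
  remainder -3z^2 - 2z - 2 ≠ 0; add h_6 = -3z^2 - 2z - 2 to the basis.

S(f_1,h_4): lcm = xyz. S = xy + 3x + 2yz^2 + yz + y.
  leading term xy: subtract (-3)·f_2 from xy + 3x + 2yz^2 + yz + y → 2yz^2 + yz + y - z - 2
  leading term yz^2: subtract (-3z)·f_1 from 2yz^2 + yz + y - z - 2 → -3yz + y - 2
  leading term yz: subtract (1)·f_1 from -3yz + y - 2 → 0
  remainder 0.

S(f_2,h_4): lcm = xyz. S = -xy + 3xz + 2yz^2 + yz + y + z^2 + 2z.
  leading term xy: subtract (3)·f_2 from -xy + 3xz + 2yz^2 + yz + y + z^2 + 2z → 3xz + 3x + 2yz^2 + yz + y + z^2 + 3z + 2
  leading term xz: subtract (-1)·h_4 from 3xz + 3x + 2yz^2 + yz + y + z^2 + 3z + 2 → 2yz^2 + yz + y - z - 2
  leading term yz^2: subtract (-3z)·f_1 from 2yz^2 + yz + y - z - 2 → -3yz + y - 2
  leading term yz: subtract (1)·f_1 from -3yz + y - 2 → 0
  remainder 0.

S(f_3,h_4): lcm = xyz. S = -xy + 3xz + 2yz^2 - yz + y + z.
  leading term xy: subtract (3)·f_2 from -xy + 3xz + 2yz^2 - yz + y + z → 3xz + 3x + 2yz^2 - yz + y + 2z + 2
  leading term xz: subtract (-1)·h_4 from 3xz + 3x + 2yz^2 - yz + y + 2z + 2 → 2yz^2 - yz + y - z^2 - 2z - 2
  leading term yz^2: subtract (-3z)·f_1 from 2yz^2 - yz + y - z^2 - 2z - 2 → 2yz + y - z^2 - z - 2
  leading term yz: subtract (-3)·f_1 from 2yz + y - z^2 - z - 2 → -3y - z^2 - z - 1
  leading term y: subtract (-1)·h_5 from -3y - z^2 - z - 1 → 0
  remainder 0.

S(f_1,h_5): lcm = yz. S = 2y + 2z^3 + 2z^2 + 2z + 3.
  leading term y: subtract (3)·h_5 from 2y + 2z^3 + 2z^2 + 2z + 3 → 2z^3 - z^2 - z
  leading term z^3: subtract (-3z)·h_6 from 2z^3 - z^2 - z → 0
  remainder 0.

S(f_2,h_5): lcm = xy. S = 2xz^2 + 2xz - 2x + z + 2.
  leading term xz^2: subtract (-3z)·h_4 from 2xz^2 + 2xz - 2x + z + 2 → -2x - 3z^3 + 2z^2 + 3z + 2
  leading term x: no divisor's leading term divides it; move -2x to the remainder.
  leading term z^3: subtract (z)·h_6 from -3z^3 + 2z^2 + 3z + 2 → -3z^2 - 2z + 2
  leading term z^2: subtract (1)·h_6 from -3z^2 - 2z + 2 → -3
  leading term 1: no divisor's leading term divides it; move -3 to the remainder.
  remainder -2x - 3 ≠ 0; add h_7 = -2x - 3 to the basis.

S(f_3,h_5): lcm = xy. S = 2xz^2 + 2xz - 2x - 2y + 1.
  leading term xz^2: subtract (-3z)·h_4 from 2xz^2 + 2xz - 2x - 2y + 1 → -2x - 2y - 3z^3 + 2z^2 + 2z + 1
  leading term x: subtract (1)·h_7 from -2x - 2y - 3z^3 + 2z^2 + 2z + 1 → -2y - 3z^3 + 2z^2 + 2z - 3
  leading term y: subtract (-3)·h_5 from -2y - 3z^3 + 2z^2 + 2z - 3 → -3z^3 - 2z^2 - 2z
  leading term z^3: subtract (z)·h_6 from -3z^3 - 2z^2 - 2z → 0
  remainder 0.

S(h_4,h_5): leading monomials are coprime, so the S-polynomial reduces to 0 (Buchberger's first criterion).
S(f_1,h_6): lcm = yz^2. S = -yz - 3y + 3z.
  leading term yz: subtract (-2)·f_1 from -yz - 3y + 3z → -y + 3z + 3
  leading term y: subtract (2)·h_5 from -y + 3z + 3 → -2z^2 + z + 1
  leading term z^2: subtract (3)·h_6 from -2z^2 + z + 1 → 0
  remainder 0.

S(f_2,h_6): leading monomials are coprime, so the S-polynomial reduces to 0 (Buchberger's first criterion).
S(f_3,h_6): leading monomials are coprime, so the S-polynomial reduces to 0 (Buchberger's first criterion).
S(h_4,h_6): lcm = xz^2. S = -2xz - 3x - 2z^3 - z^2 - z.
  leading term xz: subtract (3)·h_4 from -2xz - 3x - 2z^3 - z^2 - z → -x - 2z^3 + 2z^2 - 3z - 2
  leading term x: subtract (-3)·h_7 from -x - 2z^3 + 2z^2 - 3z - 2 → -2z^3 + 2z^2 - 3z + 3
  leading term z^3: subtract (3z)·h_6 from -2z^3 + 2z^2 - 3z + 3 → z^2 + 3z + 3
  leading term z^2: subtract (2)·h_6 from z^2 + 3z + 3 → 0
  remainder 0.

S(h_5,h_6): leading monomials are coprime, so the S-polynomial reduces to 0 (Buchberger's first criterion).
S(f_1,h_7): leading monomials are coprime, so the S-polynomial reduces to 0 (Buchberger's first criterion).
S(f_2,h_7): lcm = xy. S = 3x + 2y + z + 2.
  leading term x: subtract (2)·h_7 from 3x + 2y + z + 2 → 2y + z + 1
  leading term y: subtract (3)·h_5 from 2y + z + 1 → -3z^2 - 2z - 2
  leading term z^2: subtract (1)·h_6 from -3z^2 - 2z - 2 → 0
  remainder 0.

S(f_3,h_7): lcm = xy. S = 3x + 1.
  leading term x: subtract (2)·h_7 from 3x + 1 → 0
  remainder 0.

S(h_4,h_7): lcm = xz. S = x - 2z^2 + z - 1.
  leading term x: subtract (3)·h_7 from x - 2z^2 + z - 1 → -2z^2 + z + 1
  leading term z^2: subtract (3)·h_6 from -2z^2 + z + 1 → 0
  remainder 0.

S(h_5,h_7): leading monomials are coprime, so the S-polynomial reduces to 0 (Buchberger's first criterion).
S(h_6,h_7): leading monomials are coprime, so the S-polynomial reduces to 0 (Buchberger's first criterion).
Every S-polynomial of the final basis reduces to 0, so we have a Gröbner basis.
Inter-reduce: drop elements whose leading term is divisible by another's, tail-reduce, and make monic.
Reduced Gröbner basis: {x - 2, y - 3z - 3, z^2 + 3z + 3}.
Label its elements g_1 = x - 2, g_2 = y - 3z - 3, g_3 = z^2 + 3z + 3.

Reduce p = 3x^2 - yz - 3y + 3z + 2 modulo G:
  leading term x^2: subtract (3x)·g_1 from 3x^2 - yz - 3y + 3z + 2 → -x - yz - 3y + 3z + 2
  leading term x: subtract (-1)·g_1 from -x - yz - 3y + 3z + 2 → -yz - 3y + 3z
  leading term yz: subtract (-z)·g_2 from -yz - 3y + 3z → -3y - 3z^2
  leading term y: subtract (-3)·g_2 from -3y - 3z^2 → -3z^2 - 2z - 2
  leading term z^2: subtract (-3)·g_3 from -3z^2 - 2z - 2 → 0
  normal form = 0.
Since the normal form is 0, p ∈ I.

3x^2 - yz - 3y + 3z + 2 lies in I (it reduces to 0).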